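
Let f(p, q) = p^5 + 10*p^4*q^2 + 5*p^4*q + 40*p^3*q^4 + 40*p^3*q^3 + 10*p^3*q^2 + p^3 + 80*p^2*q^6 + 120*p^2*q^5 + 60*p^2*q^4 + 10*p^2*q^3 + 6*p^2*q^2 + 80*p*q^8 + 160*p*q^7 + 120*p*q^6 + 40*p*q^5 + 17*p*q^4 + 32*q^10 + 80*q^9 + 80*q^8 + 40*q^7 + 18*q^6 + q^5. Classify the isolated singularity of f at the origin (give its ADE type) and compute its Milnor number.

Type E_{8}, Milnor number mu = 8.

The Hessian of f at 0 has rank 0. Corank 2; j^3 = p^3 is a perfect cube, so E-series; the 5-jet and mu = 8 give E_8.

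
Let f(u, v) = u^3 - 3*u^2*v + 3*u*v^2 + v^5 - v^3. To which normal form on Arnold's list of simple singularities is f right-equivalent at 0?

E_{8}

The Hessian of f at 0 has rank 0. Corank 2; j^3 = (u - v)^3 is a perfect cube, so E-series; the 5-jet and mu = 8 give E_8.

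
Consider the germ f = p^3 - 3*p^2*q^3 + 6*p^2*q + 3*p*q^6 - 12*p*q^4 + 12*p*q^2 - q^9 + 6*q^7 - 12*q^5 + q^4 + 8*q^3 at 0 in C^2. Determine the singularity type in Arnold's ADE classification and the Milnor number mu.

Type E6, Milnor number mu = 6.

The Hessian of f at 0 has rank 0. Corank 2; j^3 = (p + 2*q)^3 is a perfect cube, so E-series; the 4-jet and mu = 6 give E_6.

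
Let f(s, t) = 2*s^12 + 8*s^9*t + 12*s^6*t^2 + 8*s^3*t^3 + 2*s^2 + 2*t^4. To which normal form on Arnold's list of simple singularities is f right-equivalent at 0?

A_3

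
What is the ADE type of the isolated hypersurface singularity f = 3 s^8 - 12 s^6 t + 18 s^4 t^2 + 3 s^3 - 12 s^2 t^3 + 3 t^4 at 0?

E6

The Hessian of f at 0 is [[0, 0], [0, 0]] with rank 0, so corank 2. A Groebner basis of the Jacobian ideal J(f) in C{s,t} is {t^3, s^2}; counting standard monomials gives mu = 6. Corank 2; j^3 = 3*s^3 is a perfect cube, so E-series; the 4-jet and mu = 6 give E_6.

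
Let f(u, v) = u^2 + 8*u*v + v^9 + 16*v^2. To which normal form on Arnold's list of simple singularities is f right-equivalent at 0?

A_{8}

The Hessian of f at 0 has rank 1. Corank 1: A-series; mu = 8 gives A_8.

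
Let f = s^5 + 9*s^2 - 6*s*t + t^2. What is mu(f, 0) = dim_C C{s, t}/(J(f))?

4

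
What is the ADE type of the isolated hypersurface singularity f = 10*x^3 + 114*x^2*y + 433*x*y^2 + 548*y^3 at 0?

D_4

The Hessian of f at 0 has rank 0. Corank 2; j^3 = (x + 4*y)*(10*x^2 + 74*x*y + 137*y^2) splits into three distinct lines over C (the quadratic factor has nonzero discriminant), so D_4.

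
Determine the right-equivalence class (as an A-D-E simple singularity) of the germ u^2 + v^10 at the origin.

The Hessian of f at 0 is [[2, 0], [0, 0]] with rank 1, so corank 1. A Groebner basis of the Jacobian ideal J(f) in C{u,v} is {v^9, u}; counting standard monomials gives mu = 9. Corank 1: A-series; mu = 9 gives A_9.

A9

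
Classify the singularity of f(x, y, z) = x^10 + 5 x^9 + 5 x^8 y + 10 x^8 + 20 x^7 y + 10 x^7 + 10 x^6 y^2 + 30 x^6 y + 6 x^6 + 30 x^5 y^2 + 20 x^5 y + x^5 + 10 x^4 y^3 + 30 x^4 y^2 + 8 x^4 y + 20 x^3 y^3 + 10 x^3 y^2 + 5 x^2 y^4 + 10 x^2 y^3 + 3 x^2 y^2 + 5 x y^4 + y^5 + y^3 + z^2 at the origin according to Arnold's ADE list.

The Hessian of f at 0 has rank 1. Corank 2; j^3 = y^3 is a perfect cube, so E-series; the 5-jet and mu = 8 give E_8.

E_8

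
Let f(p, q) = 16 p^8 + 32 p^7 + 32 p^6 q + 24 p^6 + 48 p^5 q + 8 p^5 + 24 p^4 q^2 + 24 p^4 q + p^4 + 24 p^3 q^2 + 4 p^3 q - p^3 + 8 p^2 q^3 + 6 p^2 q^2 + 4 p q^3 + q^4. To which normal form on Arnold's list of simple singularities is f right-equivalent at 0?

The Hessian of f at 0 has rank 0. Corank 2; j^3 = -p^3 is a perfect cube, so E-series; the 4-jet and mu = 6 give E_6.

E_{6}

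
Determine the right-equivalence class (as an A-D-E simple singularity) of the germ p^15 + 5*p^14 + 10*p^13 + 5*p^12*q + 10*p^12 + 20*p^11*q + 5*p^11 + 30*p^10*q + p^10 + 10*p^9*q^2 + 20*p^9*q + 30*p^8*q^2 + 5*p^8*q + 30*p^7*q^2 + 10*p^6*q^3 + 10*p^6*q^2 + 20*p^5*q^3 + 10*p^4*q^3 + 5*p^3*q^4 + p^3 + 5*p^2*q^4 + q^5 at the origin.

E_{8}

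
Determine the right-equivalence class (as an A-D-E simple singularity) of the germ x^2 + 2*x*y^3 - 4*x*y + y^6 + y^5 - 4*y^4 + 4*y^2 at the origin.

A4

The Hessian of f at 0 has rank 1. Corank 1: A-series; mu = 4 gives A_4.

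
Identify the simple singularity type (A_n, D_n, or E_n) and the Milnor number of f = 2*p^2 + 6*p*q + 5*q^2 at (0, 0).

Type A1, Milnor number mu = 1.

The Hessian of f at 0 is [[4, 6], [6, 10]] with rank 2, so corank 0. A Groebner basis of the Jacobian ideal J(f) in C{p,q} is {p, q}; counting standard monomials gives mu = 1. Corank 0: nondegenerate Morse point, so A_1.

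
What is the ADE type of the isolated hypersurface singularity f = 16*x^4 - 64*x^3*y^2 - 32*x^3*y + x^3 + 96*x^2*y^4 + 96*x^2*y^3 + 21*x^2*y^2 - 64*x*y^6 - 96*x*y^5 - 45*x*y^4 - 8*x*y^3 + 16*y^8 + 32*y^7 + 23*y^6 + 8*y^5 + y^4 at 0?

E_{6}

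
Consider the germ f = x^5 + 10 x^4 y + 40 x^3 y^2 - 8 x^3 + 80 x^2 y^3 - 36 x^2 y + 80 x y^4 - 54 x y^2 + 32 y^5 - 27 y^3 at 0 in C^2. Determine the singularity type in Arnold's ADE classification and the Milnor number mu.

Type E_{8}, Milnor number mu = 8.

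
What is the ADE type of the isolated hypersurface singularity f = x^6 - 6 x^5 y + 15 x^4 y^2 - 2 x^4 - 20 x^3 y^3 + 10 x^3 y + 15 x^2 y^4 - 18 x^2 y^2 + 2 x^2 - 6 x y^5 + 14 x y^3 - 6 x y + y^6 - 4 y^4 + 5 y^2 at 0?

A_{1}

The Hessian of f at 0 is [[4, -6], [-6, 10]] with rank 2, so corank 0. A Groebner basis of the Jacobian ideal J(f) in C{x,y} is {x, y}; counting standard monomials gives mu = 1. Corank 0: nondegenerate Morse point, so A_1.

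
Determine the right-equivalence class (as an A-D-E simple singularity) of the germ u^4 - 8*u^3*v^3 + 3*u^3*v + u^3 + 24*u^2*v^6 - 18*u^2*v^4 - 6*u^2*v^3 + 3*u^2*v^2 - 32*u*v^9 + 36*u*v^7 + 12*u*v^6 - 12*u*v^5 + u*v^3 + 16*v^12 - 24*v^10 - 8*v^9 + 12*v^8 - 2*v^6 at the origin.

E_{7}

The Hessian of f at 0 is [[0, 0], [0, 0]] with rank 0, so corank 2. A Groebner basis of the Jacobian ideal J(f) in C{u,v} is {3*u^2 + v^4 + v^3, u^3, u^2*v - u^2 - v^3/3, 2*u^2 + u*v^2 + 2*v^3/3}; counting standard monomials gives mu = 7. Corank 2; j^3 = u^3 is a perfect cube, so E-series; the 4-jet and mu = 7 give E_7.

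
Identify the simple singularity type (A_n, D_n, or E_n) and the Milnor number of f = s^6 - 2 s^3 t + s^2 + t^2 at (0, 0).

Type A_1, Milnor number mu = 1.

The Hessian of f at 0 has rank 2. Corank 0: nondegenerate Morse point, so A_1.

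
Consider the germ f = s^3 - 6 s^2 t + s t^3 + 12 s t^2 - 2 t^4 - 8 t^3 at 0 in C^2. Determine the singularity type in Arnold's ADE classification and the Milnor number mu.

Type E_7, Milnor number mu = 7.

The Hessian of f at 0 has rank 0. Corank 2; j^3 = (s - 2*t)^3 is a perfect cube, so E-series; the 4-jet and mu = 7 give E_7.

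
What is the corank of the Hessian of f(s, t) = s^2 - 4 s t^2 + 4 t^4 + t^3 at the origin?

1

The Hessian at 0 is [[2, 0], [0, 0]] of rank 1; hence corank 1.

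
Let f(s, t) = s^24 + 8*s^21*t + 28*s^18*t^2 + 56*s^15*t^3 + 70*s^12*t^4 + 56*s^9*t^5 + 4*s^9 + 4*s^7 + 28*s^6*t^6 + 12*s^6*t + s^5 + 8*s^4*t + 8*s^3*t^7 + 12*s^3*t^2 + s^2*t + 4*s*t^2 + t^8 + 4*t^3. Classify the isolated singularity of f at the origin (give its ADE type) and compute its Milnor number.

Type D9, Milnor number mu = 9.

The Hessian of f at 0 is [[0, 0], [0, 0]] with rank 0, so corank 2. A Groebner basis of the Jacobian ideal J(f) in C{s,t} is {s^2*t^2 - s^2*t/256 - s^2/8 - s*t^2/64 - 3*s*t/4 - t^3/64 - t^2, s^2*t/256 + s^2/8 + s*t^3 + s*t^2/64 + 5*s*t/8 + t^3/64 + 3*t^2/4, -3*s^2*t/1024 - 3*s^2/32 - 3*s*t^2/256 - 7*s*t/16 + t^4 - 3*t^3/256 - t^2/2, s^3 + 6*s^2*t + 12*s*t^2 + 8*t^3}; counting standard monomials gives mu = 9. Corank 2; j^3 = t*(s + 2*t)^2 has shape L^2 M (L != M), so D-series; mu = 9 gives D_9.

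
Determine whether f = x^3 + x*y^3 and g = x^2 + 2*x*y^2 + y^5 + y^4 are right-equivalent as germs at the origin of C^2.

No.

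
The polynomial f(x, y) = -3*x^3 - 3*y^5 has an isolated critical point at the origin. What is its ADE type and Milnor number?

The Hessian of f at 0 has rank 0. Corank 2; j^3 = -3*x^3 is a perfect cube, so E-series; the 5-jet and mu = 8 give E_8.

Type E_{8}, Milnor number mu = 8.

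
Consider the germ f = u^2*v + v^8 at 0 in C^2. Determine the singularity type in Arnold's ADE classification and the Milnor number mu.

The Hessian of f at 0 is [[0, 0], [0, 0]] with rank 0, so corank 2. A Groebner basis of the Jacobian ideal J(f) in C{u,v} is {u^2/8 + v^7, u^3, u*v}; counting standard monomials gives mu = 9. Corank 2; j^3 = u^2*v has shape L^2 M (L != M), so D-series; mu = 9 gives D_9.

Type D9, Milnor number mu = 9.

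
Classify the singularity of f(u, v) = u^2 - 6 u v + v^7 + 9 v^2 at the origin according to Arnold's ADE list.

A_6

The Hessian of f at 0 has rank 1. Corank 1: A-series; mu = 6 gives A_6.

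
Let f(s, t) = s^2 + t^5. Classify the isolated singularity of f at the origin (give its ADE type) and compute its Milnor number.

Type A4, Milnor number mu = 4.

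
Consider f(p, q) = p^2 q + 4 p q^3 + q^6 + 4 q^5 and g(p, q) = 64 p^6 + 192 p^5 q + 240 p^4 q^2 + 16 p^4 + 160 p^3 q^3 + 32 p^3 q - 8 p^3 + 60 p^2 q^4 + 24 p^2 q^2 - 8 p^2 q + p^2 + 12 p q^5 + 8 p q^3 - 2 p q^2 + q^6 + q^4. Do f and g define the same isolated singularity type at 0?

No.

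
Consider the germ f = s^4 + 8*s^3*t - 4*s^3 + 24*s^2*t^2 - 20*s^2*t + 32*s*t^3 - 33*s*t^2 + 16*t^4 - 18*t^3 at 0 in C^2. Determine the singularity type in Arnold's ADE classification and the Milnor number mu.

The Hessian of f at 0 has rank 0. Corank 2; j^3 = -(s + 2*t)*(2*s + 3*t)^2 has shape L^2 M (L != M), so D-series; mu = 5 gives D_5.

Type D5, Milnor number mu = 5.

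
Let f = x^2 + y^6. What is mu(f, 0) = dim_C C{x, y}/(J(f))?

The Hessian of f at 0 is [[2, 0], [0, 0]] with rank 1, so corank 1. A Groebner basis of the Jacobian ideal J(f) in C{x,y} is {y^5, x}; counting standard monomials gives mu = 5. Corank 1: A-series; mu = 5 gives A_5.

5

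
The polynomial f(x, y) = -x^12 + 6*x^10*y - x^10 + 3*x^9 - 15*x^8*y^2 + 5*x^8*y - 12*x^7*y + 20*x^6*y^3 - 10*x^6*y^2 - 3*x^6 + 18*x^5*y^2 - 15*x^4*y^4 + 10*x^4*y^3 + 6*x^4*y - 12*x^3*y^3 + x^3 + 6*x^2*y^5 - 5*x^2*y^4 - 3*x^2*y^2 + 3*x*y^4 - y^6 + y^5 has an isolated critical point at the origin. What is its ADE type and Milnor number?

Type E_{8}, Milnor number mu = 8.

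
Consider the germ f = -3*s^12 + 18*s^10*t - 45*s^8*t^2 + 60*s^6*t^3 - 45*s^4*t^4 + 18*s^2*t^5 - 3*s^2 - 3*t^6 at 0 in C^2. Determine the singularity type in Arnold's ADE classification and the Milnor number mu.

Type A_5, Milnor number mu = 5.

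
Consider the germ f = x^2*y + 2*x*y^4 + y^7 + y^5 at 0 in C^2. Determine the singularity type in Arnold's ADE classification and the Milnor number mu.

The Hessian of f at 0 has rank 0. Corank 2; j^3 = x^2*y has shape L^2 M (L != M), so D-series; mu = 6 gives D_6.

Type D6, Milnor number mu = 6.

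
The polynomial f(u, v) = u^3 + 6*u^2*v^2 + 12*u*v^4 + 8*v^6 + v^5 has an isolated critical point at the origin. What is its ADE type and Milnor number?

Type E8, Milnor number mu = 8.

The Hessian of f at 0 has rank 0. Corank 2; j^3 = u^3 is a perfect cube, so E-series; the 5-jet and mu = 8 give E_8.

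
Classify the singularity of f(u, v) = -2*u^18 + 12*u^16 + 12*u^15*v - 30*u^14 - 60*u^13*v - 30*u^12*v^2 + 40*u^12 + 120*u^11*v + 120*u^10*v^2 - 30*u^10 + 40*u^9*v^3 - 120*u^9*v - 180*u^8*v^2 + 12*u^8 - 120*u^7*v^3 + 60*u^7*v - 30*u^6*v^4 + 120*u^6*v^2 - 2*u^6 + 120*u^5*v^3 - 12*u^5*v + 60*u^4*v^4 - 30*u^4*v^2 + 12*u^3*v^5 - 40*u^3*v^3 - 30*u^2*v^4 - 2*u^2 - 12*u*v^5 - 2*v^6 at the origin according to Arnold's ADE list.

A5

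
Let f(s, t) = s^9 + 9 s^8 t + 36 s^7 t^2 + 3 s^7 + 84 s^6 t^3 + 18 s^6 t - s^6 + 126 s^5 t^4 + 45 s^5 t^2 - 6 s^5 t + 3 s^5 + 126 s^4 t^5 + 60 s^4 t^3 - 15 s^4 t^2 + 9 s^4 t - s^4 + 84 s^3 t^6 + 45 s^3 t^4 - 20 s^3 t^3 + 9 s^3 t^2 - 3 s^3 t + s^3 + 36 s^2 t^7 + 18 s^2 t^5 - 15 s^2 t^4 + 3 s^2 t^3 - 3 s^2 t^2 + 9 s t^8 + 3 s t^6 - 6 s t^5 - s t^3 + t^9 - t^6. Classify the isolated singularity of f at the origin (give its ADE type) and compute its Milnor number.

The Hessian of f at 0 is [[0, 0], [0, 0]] with rank 0, so corank 2. A Groebner basis of the Jacobian ideal J(f) in C{s,t} is {3*s^2 + t^4 - t^3, s^3, s^2*t + s^2 - t^3/3, -2*s^2 + s*t^2 + 2*t^3/3}; counting standard monomials gives mu = 7. Corank 2; j^3 = s^3 is a perfect cube, so E-series; the 4-jet and mu = 7 give E_7.

Type E_{7}, Milnor number mu = 7.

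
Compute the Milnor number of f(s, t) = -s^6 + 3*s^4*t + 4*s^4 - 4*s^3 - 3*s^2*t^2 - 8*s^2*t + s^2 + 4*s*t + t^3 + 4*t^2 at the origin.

The Hessian of f at 0 has rank 1. Corank 1: A-series; mu = 2 gives A_2.

2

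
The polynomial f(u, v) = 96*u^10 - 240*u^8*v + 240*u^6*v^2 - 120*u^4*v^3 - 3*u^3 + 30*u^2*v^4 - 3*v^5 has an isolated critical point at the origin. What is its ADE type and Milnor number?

Type E8, Milnor number mu = 8.

The Hessian of f at 0 has rank 0. Corank 2; j^3 = -3*u^3 is a perfect cube, so E-series; the 5-jet and mu = 8 give E_8.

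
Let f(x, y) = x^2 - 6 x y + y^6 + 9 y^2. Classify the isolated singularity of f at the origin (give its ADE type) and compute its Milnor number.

Type A_{5}, Milnor number mu = 5.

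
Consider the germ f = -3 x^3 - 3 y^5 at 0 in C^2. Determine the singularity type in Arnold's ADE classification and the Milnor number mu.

Type E_{8}, Milnor number mu = 8.

The Hessian of f at 0 has rank 0. Corank 2; j^3 = -3*x^3 is a perfect cube, so E-series; the 5-jet and mu = 8 give E_8.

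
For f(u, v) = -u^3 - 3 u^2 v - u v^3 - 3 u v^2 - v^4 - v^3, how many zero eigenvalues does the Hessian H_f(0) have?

2

Hessian at 0 has rank 0.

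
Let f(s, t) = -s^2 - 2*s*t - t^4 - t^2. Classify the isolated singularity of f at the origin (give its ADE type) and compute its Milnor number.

Type A_{3}, Milnor number mu = 3.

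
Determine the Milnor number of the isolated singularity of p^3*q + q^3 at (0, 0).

7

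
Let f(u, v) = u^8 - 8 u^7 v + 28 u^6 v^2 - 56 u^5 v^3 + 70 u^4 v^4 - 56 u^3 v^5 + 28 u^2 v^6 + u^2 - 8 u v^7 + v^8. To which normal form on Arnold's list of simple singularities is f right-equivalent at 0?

The Hessian of f at 0 has rank 1. Corank 1: A-series; mu = 7 gives A_7.

A7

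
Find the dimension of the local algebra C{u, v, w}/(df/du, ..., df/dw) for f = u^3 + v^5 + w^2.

The Hessian of f at 0 has rank 1. Corank 2; j^3 = u^3 is a perfect cube, so E-series; the 5-jet and mu = 8 give E_8.

8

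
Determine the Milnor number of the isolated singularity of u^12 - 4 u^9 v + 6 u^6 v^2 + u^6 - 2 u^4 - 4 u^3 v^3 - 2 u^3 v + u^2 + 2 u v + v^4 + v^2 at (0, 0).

The Hessian of f at 0 has rank 1. Corank 1: A-series; mu = 3 gives A_3.

3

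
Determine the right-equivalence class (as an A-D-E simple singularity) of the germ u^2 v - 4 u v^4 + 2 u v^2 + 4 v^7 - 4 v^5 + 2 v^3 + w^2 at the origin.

D4

The Hessian of f at 0 has rank 1. Corank 2; j^3 = v*(u^2 + 2*u*v + 2*v^2) splits into three distinct lines over C (the quadratic factor has nonzero discriminant), so D_4.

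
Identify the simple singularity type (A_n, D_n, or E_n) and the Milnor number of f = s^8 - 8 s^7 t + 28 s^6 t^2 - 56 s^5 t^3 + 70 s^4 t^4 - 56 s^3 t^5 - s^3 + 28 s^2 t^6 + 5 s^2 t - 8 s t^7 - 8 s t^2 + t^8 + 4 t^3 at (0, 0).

Type D_9, Milnor number mu = 9.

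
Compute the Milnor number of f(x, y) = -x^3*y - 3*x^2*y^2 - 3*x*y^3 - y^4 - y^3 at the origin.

The Hessian of f at 0 has rank 0. Corank 2; j^3 = -y^3 is a perfect cube, so E-series; the 4-jet and mu = 7 give E_7.

7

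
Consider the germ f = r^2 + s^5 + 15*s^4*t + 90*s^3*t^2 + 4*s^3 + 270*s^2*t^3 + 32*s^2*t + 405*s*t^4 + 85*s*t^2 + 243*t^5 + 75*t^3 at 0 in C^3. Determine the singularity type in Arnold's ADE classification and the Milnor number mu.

Type D_{6}, Milnor number mu = 6.

The Hessian of f at 0 has rank 1. Corank 2; j^3 = (s + 3*t)*(2*s + 5*t)^2 has shape L^2 M (L != M), so D-series; mu = 6 gives D_6.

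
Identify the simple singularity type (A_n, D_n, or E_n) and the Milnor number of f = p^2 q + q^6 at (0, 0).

Type D_{7}, Milnor number mu = 7.

The Hessian of f at 0 is [[0, 0], [0, 0]] with rank 0, so corank 2. A Groebner basis of the Jacobian ideal J(f) in C{p,q} is {p^2/6 + q^5, p^3, p*q}; counting standard monomials gives mu = 7. Corank 2; j^3 = p^2*q has shape L^2 M (L != M), so D-series; mu = 7 gives D_7.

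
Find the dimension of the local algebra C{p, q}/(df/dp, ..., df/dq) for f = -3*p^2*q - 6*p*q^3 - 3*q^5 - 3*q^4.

The Hessian of f at 0 has rank 0. Corank 2; j^3 = -3*p^2*q has shape L^2 M (L != M), so D-series; mu = 5 gives D_5.

5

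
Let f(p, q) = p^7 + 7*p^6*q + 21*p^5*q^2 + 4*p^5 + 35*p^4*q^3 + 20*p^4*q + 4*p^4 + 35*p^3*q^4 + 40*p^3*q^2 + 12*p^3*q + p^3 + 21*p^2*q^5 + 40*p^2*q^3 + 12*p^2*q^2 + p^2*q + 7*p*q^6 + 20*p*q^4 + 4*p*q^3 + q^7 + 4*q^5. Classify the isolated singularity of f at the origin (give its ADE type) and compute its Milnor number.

Type D_8, Milnor number mu = 8.

The Hessian of f at 0 has rank 0. Corank 2; j^3 = p^2*(p + q) has shape L^2 M (L != M), so D-series; mu = 8 gives D_8.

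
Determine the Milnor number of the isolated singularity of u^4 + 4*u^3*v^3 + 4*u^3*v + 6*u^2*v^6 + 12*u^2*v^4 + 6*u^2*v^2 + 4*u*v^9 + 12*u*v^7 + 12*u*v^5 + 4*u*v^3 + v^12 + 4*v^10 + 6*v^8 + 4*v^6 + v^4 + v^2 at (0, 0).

3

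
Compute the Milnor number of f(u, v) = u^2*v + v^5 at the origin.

6

The Hessian of f at 0 is [[0, 0], [0, 0]] with rank 0, so corank 2. A Groebner basis of the Jacobian ideal J(f) in C{u,v} is {u^2/5 + v^4, u^3, u*v}; counting standard monomials gives mu = 6. Corank 2; j^3 = u^2*v has shape L^2 M (L != M), so D-series; mu = 6 gives D_6.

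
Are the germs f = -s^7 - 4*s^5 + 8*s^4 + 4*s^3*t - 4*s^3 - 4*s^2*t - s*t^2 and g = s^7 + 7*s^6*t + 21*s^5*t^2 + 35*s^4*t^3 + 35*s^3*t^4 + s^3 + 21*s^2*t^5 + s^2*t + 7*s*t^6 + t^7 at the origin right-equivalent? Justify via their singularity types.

Yes.

The Hessian of f at 0 is [[0, 0], [0, 0]] with rank 0, so corank 2. A Groebner basis of the Jacobian ideal J(f) in C{s,t} is {-88*s^2/17 + s*t^3 + 36*s*t^2/17 - 108*s*t/17 + 23*t^3/17 - 32*t^2/17, 416*s^2/17 - 28*s*t^2/17 + 560*s*t/17 + t^4 - 50*t^3/17 + 176*t^2/17, s^3 - s^2 - s*t/2, s^2*t + 14*s^2/17 + 21*s*t^2/34 + 11*s*t/17 + 7*t^3/68 + 2*t^2/17}; counting standard monomials gives mu = 8. Corank 2; j^3 = -s*(2*s + t)^2 has shape L^2 M (L != M), so D-series; mu = 8 gives D_8. The Hessian of g at 0 is [[0, 0], [0, 0]] with rank 0, so corank 2. A Groebner basis of the Jacobian ideal J(g) in C{s,t} is {-s*t/7 + t^6, s*t^2, s^2 + s*t}; counting standard monomials gives mu = 8. Corank 2; j^3 = s^2*(s + t) has shape L^2 M (L != M), so D-series; mu = 8 gives D_8. Both have type D_8, hence right-equivalent.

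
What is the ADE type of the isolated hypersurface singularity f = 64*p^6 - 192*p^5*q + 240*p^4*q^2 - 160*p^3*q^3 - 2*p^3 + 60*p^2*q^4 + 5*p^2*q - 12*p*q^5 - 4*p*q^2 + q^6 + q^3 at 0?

D7

The Hessian of f at 0 has rank 0. Corank 2; j^3 = -(p - q)^2*(2*p - q) has shape L^2 M (L != M), so D-series; mu = 7 gives D_7.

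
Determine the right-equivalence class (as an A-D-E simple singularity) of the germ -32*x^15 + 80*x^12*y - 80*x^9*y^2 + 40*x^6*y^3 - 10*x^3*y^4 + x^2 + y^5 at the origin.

The Hessian of f at 0 is [[2, 0], [0, 0]] with rank 1, so corank 1. A Groebner basis of the Jacobian ideal J(f) in C{x,y} is {y^4, x}; counting standard monomials gives mu = 4. Corank 1: A-series; mu = 4 gives A_4.

A_4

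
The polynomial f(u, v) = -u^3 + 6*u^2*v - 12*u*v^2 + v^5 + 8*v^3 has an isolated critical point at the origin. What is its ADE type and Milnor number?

The Hessian of f at 0 has rank 0. Corank 2; j^3 = -(u - 2*v)^3 is a perfect cube, so E-series; the 5-jet and mu = 8 give E_8.

Type E8, Milnor number mu = 8.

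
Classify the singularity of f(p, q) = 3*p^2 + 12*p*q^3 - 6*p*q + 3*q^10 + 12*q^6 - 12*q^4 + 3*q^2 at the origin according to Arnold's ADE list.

A_9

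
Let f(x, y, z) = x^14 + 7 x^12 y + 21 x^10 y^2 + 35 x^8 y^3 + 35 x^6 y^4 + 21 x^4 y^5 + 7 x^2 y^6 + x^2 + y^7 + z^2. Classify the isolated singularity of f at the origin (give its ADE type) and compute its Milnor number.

Type A6, Milnor number mu = 6.

The Hessian of f at 0 has rank 2. Corank 1: A-series; mu = 6 gives A_6.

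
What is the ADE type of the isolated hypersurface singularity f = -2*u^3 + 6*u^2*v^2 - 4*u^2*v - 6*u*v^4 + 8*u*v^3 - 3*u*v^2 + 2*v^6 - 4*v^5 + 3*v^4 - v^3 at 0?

The Hessian of f at 0 has rank 0. Corank 2; j^3 = -(u + v)*(2*u^2 + 2*u*v + v^2) splits into three distinct lines over C (the quadratic factor has nonzero discriminant), so D_4.

D_{4}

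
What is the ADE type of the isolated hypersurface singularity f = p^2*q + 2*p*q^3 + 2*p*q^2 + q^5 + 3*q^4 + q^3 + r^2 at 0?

D5

The Hessian of f at 0 has rank 1. Corank 2; j^3 = q*(p + q)^2 has shape L^2 M (L != M), so D-series; mu = 5 gives D_5.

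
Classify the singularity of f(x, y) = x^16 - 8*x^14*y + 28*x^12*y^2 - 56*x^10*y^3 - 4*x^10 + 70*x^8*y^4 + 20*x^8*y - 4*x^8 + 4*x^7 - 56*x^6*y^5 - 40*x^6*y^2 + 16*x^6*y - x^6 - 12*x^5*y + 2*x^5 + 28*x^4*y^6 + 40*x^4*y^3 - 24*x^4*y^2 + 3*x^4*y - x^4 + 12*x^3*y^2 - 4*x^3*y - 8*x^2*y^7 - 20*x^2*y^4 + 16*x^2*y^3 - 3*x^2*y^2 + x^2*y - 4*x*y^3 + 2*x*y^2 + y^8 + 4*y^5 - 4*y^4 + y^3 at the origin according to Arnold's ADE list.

The Hessian of f at 0 is [[0, 0], [0, 0]] with rank 0, so corank 2. A Groebner basis of the Jacobian ideal J(f) in C{x,y} is {x^2*y^2 - 357*x^2*y/652 + 8*x^2/815 - 199*x*y^2/815 + 1251*x*y/3260 - 643*y^3/815 + 1219*y^2/3260, 27033*x^2*y/5216 + 58*x^2/163 + x*y^3 + 2705*x*y^2/652 - 4867*x*y/5216 + 2543*y^3/652 - 6723*y^2/5216, -6495*x^2*y/1304 - 69*x^2/163 - 749*x*y^2/163 + 629*x*y/1304 + y^4 - 587*y^3/163 + 1181*y^2/1304, x^3 - 1689*x^2*y/652 - 621*x^2/815 - 1362*x*y^2/815 - 837*x*y/3260 - 1534*y^3/815 + 1647*y^2/3260}; counting standard monomials gives mu = 9. Corank 2; j^3 = y*(x + y)^2 has shape L^2 M (L != M), so D-series; mu = 9 gives D_9.

D_{9}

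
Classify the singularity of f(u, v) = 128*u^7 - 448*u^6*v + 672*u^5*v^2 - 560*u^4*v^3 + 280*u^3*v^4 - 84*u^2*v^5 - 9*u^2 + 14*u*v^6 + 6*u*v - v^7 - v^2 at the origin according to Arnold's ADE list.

A_{6}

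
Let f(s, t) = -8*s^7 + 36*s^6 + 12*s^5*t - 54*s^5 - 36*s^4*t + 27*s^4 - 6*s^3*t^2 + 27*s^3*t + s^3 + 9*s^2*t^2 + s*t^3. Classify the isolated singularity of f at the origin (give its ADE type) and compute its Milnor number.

Type E_{7}, Milnor number mu = 7.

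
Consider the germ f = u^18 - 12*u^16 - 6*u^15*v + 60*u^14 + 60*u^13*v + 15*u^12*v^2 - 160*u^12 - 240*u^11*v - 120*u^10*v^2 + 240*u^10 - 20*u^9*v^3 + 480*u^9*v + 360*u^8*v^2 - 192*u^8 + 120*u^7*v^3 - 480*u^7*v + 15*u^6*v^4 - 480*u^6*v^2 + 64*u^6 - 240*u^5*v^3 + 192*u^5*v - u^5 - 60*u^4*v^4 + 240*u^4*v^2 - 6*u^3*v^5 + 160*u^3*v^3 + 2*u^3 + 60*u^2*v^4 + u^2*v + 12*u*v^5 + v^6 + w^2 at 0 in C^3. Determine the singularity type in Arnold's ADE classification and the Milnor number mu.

The Hessian of f at 0 has rank 1. Corank 2; j^3 = u^2*(2*u + v) has shape L^2 M (L != M), so D-series; mu = 7 gives D_7.

Type D_{7}, Milnor number mu = 7.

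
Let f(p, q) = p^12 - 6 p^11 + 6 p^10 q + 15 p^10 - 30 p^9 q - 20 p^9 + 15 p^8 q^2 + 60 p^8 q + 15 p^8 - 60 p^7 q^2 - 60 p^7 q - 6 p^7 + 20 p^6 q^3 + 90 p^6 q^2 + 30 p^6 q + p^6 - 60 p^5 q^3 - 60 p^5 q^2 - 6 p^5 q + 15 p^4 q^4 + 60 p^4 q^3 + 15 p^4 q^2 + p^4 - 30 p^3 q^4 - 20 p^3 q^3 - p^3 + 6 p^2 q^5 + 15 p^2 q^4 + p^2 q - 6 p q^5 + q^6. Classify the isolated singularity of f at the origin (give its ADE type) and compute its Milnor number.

Type D_{7}, Milnor number mu = 7.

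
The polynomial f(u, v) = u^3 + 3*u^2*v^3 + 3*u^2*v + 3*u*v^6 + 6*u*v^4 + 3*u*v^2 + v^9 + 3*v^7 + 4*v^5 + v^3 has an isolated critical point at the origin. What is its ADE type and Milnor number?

Type E8, Milnor number mu = 8.

The Hessian of f at 0 is [[0, 0], [0, 0]] with rank 0, so corank 2. A Groebner basis of the Jacobian ideal J(f) in C{u,v} is {u^2/2 + u*v^3 + u*v + v^2/2, v^4, u^3 - 3*u*v^2 - 2*v^3, u^2*v + 2*u*v^2 + v^3}; counting standard monomials gives mu = 8. Corank 2; j^3 = (u + v)^3 is a perfect cube, so E-series; the 5-jet and mu = 8 give E_8.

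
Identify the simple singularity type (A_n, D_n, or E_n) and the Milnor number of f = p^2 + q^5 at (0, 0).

Type A_{4}, Milnor number mu = 4.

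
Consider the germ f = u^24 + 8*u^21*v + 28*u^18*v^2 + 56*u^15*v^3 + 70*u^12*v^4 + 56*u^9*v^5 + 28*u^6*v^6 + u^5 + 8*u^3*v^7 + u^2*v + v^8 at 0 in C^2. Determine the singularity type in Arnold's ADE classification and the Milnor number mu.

Type D_9, Milnor number mu = 9.

The Hessian of f at 0 has rank 0. Corank 2; j^3 = u^2*v has shape L^2 M (L != M), so D-series; mu = 9 gives D_9.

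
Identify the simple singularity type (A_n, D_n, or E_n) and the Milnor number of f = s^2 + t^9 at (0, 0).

Type A_8, Milnor number mu = 8.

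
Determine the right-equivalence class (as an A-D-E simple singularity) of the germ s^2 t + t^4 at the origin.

The Hessian of f at 0 is [[0, 0], [0, 0]] with rank 0, so corank 2. A Groebner basis of the Jacobian ideal J(f) in C{s,t} is {s^3, s^2/4 + t^3, s*t}; counting standard monomials gives mu = 5. Corank 2; j^3 = s^2*t has shape L^2 M (L != M), so D-series; mu = 5 gives D_5.

D_5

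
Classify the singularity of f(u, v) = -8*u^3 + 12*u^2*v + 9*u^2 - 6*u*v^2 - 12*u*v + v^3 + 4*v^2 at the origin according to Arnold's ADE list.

A_{2}

The Hessian of f at 0 is [[18, -12], [-12, 8]] with rank 1, so corank 1. A Groebner basis of the Jacobian ideal J(f) in C{u,v} is {v^2, u - 2*v/3}; counting standard monomials gives mu = 2. Corank 1: A-series; mu = 2 gives A_2.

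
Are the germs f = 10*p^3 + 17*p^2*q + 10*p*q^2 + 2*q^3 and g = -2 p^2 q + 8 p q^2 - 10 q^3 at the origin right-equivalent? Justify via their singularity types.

Yes.

The Hessian of f at 0 has rank 0. Corank 2; j^3 = (2*p + q)*(5*p^2 + 6*p*q + 2*q^2) splits into three distinct lines over C (the quadratic factor has nonzero discriminant), so D_4. The Hessian of g at 0 has rank 0. Corank 2; j^3 = -2*q*(p^2 - 4*p*q + 5*q^2) splits into three distinct lines over C (the quadratic factor has nonzero discriminant), so D_4. Both have type D_4, hence right-equivalent.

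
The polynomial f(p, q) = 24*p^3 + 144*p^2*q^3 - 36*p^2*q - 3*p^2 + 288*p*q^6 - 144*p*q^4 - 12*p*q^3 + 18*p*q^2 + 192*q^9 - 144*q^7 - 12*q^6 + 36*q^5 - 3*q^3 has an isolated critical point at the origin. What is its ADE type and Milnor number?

The Hessian of f at 0 is [[-6, 0], [0, 0]] with rank 1, so corank 1. A Groebner basis of the Jacobian ideal J(f) in C{p,q} is {q^2, p}; counting standard monomials gives mu = 2. Corank 1: A-series; mu = 2 gives A_2.

Type A_2, Milnor number mu = 2.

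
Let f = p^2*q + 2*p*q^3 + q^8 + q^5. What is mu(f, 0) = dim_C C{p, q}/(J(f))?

9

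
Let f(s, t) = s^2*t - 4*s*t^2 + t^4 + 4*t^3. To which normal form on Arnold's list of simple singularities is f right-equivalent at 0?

D5

The Hessian of f at 0 has rank 0. Corank 2; j^3 = t*(s - 2*t)^2 has shape L^2 M (L != M), so D-series; mu = 5 gives D_5.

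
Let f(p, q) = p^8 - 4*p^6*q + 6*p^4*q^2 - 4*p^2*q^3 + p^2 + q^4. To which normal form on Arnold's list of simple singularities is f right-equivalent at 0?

A3

The Hessian of f at 0 has rank 1. Corank 1: A-series; mu = 3 gives A_3.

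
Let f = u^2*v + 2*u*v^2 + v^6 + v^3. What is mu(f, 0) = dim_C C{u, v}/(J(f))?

7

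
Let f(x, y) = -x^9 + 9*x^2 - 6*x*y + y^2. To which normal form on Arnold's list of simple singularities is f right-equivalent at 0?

A_{8}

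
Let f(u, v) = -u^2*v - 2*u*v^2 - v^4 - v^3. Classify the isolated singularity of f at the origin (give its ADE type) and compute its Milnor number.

The Hessian of f at 0 has rank 0. Corank 2; j^3 = -v*(u + v)^2 has shape L^2 M (L != M), so D-series; mu = 5 gives D_5.

Type D_5, Milnor number mu = 5.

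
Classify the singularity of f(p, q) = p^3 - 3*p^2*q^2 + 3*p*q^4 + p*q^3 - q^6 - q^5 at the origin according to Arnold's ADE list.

The Hessian of f at 0 has rank 0. Corank 2; j^3 = p^3 is a perfect cube, so E-series; the 4-jet and mu = 7 give E_7.

E_{7}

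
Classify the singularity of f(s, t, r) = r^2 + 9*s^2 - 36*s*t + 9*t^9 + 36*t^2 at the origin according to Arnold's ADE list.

The Hessian of f at 0 has rank 2. Corank 1: A-series; mu = 8 gives A_8.

A8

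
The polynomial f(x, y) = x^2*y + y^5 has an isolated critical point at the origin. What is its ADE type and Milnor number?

Type D_{6}, Milnor number mu = 6.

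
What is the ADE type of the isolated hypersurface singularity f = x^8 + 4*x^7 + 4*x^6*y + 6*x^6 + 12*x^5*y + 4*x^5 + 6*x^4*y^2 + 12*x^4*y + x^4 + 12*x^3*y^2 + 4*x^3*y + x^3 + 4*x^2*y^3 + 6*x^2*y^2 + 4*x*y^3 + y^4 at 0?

The Hessian of f at 0 has rank 0. Corank 2; j^3 = x^3 is a perfect cube, so E-series; the 4-jet and mu = 6 give E_6.

E6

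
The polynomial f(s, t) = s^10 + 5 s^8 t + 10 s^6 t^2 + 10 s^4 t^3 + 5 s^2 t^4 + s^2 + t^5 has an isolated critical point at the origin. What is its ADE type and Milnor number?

The Hessian of f at 0 has rank 1. Corank 1: A-series; mu = 4 gives A_4.

Type A_{4}, Milnor number mu = 4.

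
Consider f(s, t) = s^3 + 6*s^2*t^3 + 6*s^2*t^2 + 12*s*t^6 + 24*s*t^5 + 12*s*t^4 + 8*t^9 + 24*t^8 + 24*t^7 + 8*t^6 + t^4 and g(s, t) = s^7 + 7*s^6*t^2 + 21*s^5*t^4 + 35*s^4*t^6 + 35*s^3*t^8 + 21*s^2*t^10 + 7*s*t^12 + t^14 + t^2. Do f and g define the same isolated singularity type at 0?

The Hessian of f at 0 is [[0, 0], [0, 0]] with rank 0, so corank 2. A Groebner basis of the Jacobian ideal J(f) in C{s,t} is {s^3, s^2*t, s^2/4 + s*t^2, t^3}; counting standard monomials gives mu = 6. Corank 2; j^3 = s^3 is a perfect cube, so E-series; the 4-jet and mu = 6 give E_6. The Hessian of g at 0 is [[0, 0], [0, 2]] with rank 1, so corank 1. A Groebner basis of the Jacobian ideal J(g) in C{s,t} is {s^6, t}; counting standard monomials gives mu = 6. Corank 1: A-series; mu = 6 gives A_6. f is E_6 but g is A_6, hence not right-equivalent.

No.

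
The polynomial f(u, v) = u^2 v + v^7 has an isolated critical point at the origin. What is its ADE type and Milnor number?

The Hessian of f at 0 is [[0, 0], [0, 0]] with rank 0, so corank 2. A Groebner basis of the Jacobian ideal J(f) in C{u,v} is {u^2/7 + v^6, u^3, u*v}; counting standard monomials gives mu = 8. Corank 2; j^3 = u^2*v has shape L^2 M (L != M), so D-series; mu = 8 gives D_8.

Type D_8, Milnor number mu = 8.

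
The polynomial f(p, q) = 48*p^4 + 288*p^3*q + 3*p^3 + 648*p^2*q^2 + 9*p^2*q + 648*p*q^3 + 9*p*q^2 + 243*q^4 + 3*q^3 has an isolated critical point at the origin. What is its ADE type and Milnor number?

Type E6, Milnor number mu = 6.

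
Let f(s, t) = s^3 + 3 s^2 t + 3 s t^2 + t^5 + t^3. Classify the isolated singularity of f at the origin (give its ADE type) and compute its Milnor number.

Type E8, Milnor number mu = 8.

The Hessian of f at 0 has rank 0. Corank 2; j^3 = (s + t)^3 is a perfect cube, so E-series; the 5-jet and mu = 8 give E_8.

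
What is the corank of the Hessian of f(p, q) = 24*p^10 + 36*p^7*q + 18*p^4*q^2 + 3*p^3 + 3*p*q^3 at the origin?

2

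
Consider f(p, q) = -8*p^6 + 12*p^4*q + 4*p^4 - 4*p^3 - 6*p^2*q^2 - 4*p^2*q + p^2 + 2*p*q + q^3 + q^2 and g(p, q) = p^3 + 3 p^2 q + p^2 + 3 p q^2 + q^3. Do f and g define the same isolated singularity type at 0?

Yes.

The Hessian of f at 0 has rank 1. Corank 1: A-series; mu = 2 gives A_2. The Hessian of g at 0 has rank 1. Corank 1: A-series; mu = 2 gives A_2. Both have type A_2, hence right-equivalent.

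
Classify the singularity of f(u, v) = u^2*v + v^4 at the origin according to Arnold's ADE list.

The Hessian of f at 0 has rank 0. Corank 2; j^3 = u^2*v has shape L^2 M (L != M), so D-series; mu = 5 gives D_5.

D_{5}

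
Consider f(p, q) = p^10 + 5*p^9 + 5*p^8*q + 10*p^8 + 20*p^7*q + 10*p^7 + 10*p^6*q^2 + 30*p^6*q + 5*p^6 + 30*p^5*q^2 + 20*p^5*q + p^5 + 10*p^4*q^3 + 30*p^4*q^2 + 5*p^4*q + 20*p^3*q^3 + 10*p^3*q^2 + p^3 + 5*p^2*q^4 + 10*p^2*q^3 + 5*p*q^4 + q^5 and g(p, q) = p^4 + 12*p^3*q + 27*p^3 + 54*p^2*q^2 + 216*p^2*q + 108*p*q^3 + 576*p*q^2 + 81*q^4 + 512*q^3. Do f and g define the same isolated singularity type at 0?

The Hessian of f at 0 has rank 0. Corank 2; j^3 = p^3 is a perfect cube, so E-series; the 5-jet and mu = 8 give E_8. The Hessian of g at 0 has rank 0. Corank 2; j^3 = (3*p + 8*q)^3 is a perfect cube, so E-series; the 4-jet and mu = 6 give E_6. f is E_8 but g is E_6, hence not right-equivalent.

No.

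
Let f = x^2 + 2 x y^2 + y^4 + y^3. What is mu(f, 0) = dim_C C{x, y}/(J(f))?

The Hessian of f at 0 is [[2, 0], [0, 0]] with rank 1, so corank 1. A Groebner basis of the Jacobian ideal J(f) in C{x,y} is {y^2, x}; counting standard monomials gives mu = 2. Corank 1: A-series; mu = 2 gives A_2.

2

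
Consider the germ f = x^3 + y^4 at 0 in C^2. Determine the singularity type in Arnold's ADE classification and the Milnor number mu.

Type E_{6}, Milnor number mu = 6.

The Hessian of f at 0 has rank 0. Corank 2; j^3 = x^3 is a perfect cube, so E-series; the 4-jet and mu = 6 give E_6.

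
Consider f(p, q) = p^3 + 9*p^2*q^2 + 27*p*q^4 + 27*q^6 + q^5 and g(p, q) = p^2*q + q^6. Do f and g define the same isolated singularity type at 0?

The Hessian of f at 0 is [[0, 0], [0, 0]] with rank 0, so corank 2. A Groebner basis of the Jacobian ideal J(f) in C{p,q} is {q^4, p^3, p^2/6 + p*q^2}; counting standard monomials gives mu = 8. Corank 2; j^3 = p^3 is a perfect cube, so E-series; the 5-jet and mu = 8 give E_8. The Hessian of g at 0 is [[0, 0], [0, 0]] with rank 0, so corank 2. A Groebner basis of the Jacobian ideal J(g) in C{p,q} is {p^2/6 + q^5, p^3, p*q}; counting standard monomials gives mu = 7. Corank 2; j^3 = p^2*q has shape L^2 M (L != M), so D-series; mu = 7 gives D_7. f is E_8 but g is D_7, hence not right-equivalent.

No.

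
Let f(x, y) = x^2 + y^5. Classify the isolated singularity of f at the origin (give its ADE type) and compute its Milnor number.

Type A_4, Milnor number mu = 4.

The Hessian of f at 0 has rank 1. Corank 1: A-series; mu = 4 gives A_4.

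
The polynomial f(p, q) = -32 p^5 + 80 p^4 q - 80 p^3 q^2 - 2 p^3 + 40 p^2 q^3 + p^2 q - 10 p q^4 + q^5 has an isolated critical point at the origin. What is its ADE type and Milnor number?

The Hessian of f at 0 has rank 0. Corank 2; j^3 = -p^2*(2*p - q) has shape L^2 M (L != M), so D-series; mu = 6 gives D_6.

Type D_{6}, Milnor number mu = 6.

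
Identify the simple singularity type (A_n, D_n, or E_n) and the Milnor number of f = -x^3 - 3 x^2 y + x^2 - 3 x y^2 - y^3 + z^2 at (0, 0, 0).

The Hessian of f at 0 has rank 2. Corank 1: A-series; mu = 2 gives A_2.

Type A2, Milnor number mu = 2.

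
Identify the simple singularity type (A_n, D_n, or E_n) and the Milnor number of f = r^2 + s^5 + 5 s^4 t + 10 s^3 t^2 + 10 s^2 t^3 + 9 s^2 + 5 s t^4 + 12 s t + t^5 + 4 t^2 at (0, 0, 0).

Type A_4, Milnor number mu = 4.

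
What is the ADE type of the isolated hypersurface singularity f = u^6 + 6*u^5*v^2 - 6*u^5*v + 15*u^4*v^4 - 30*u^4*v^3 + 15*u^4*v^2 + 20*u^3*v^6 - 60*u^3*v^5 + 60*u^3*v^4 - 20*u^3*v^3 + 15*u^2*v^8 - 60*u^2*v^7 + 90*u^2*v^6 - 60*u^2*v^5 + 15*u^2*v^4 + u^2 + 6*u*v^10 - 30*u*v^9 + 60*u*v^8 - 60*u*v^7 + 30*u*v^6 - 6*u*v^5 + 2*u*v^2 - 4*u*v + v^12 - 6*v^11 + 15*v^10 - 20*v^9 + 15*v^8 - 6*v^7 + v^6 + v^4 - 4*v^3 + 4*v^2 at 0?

The Hessian of f at 0 is [[2, -4], [-4, 8]] with rank 1, so corank 1. A Groebner basis of the Jacobian ideal J(f) in C{u,v} is {u^3 + 12*u^2 - 40*u*v - 32*u + 64*v, u^2*v + 4*u^2 - 12*u*v - 8*u + 16*v, u + v^2 - 2*v}; counting standard monomials gives mu = 5. Corank 1: A-series; mu = 5 gives A_5.

A_5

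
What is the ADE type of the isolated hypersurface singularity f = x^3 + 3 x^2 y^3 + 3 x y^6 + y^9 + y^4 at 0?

E_6

The Hessian of f at 0 is [[0, 0], [0, 0]] with rank 0, so corank 2. A Groebner basis of the Jacobian ideal J(f) in C{x,y} is {y^3, x^2}; counting standard monomials gives mu = 6. Corank 2; j^3 = x^3 is a perfect cube, so E-series; the 4-jet and mu = 6 give E_6.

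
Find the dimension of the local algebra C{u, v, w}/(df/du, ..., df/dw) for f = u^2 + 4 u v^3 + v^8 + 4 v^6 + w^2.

The Hessian of f at 0 has rank 2. Corank 1: A-series; mu = 7 gives A_7.

7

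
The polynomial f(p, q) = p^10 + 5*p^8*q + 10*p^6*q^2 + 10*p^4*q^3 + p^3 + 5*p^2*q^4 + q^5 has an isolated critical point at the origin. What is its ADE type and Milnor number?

Type E_8, Milnor number mu = 8.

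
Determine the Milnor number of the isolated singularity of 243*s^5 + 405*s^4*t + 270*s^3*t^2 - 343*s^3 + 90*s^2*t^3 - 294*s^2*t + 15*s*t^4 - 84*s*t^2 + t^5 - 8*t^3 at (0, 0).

8

The Hessian of f at 0 has rank 0. Corank 2; j^3 = -(7*s + 2*t)^3 is a perfect cube, so E-series; the 5-jet and mu = 8 give E_8.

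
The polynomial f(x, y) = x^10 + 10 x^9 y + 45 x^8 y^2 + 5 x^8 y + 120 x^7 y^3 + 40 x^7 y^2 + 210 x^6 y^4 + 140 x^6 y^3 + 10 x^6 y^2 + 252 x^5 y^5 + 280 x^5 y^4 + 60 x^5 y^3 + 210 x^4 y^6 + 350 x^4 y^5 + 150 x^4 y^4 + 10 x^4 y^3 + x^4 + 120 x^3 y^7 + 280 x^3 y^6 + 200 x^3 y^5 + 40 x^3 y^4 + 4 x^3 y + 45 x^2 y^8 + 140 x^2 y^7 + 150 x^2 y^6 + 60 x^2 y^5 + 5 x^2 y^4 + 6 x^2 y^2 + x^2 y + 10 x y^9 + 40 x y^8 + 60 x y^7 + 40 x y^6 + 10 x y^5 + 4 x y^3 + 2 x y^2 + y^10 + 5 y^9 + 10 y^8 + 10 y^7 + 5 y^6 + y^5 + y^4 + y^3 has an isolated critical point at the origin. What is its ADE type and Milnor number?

Type D_6, Milnor number mu = 6.

The Hessian of f at 0 has rank 0. Corank 2; j^3 = y*(x + y)^2 has shape L^2 M (L != M), so D-series; mu = 6 gives D_6.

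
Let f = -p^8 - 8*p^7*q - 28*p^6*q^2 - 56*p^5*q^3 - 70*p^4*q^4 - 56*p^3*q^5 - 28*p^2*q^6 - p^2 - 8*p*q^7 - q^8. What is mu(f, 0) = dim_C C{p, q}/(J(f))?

7

The Hessian of f at 0 has rank 1. Corank 1: A-series; mu = 7 gives A_7.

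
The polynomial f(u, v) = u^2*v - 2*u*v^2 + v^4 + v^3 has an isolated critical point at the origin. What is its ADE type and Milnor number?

Type D_5, Milnor number mu = 5.

The Hessian of f at 0 is [[0, 0], [0, 0]] with rank 0, so corank 2. A Groebner basis of the Jacobian ideal J(f) in C{u,v} is {u^3 + u^2/4 - v^2/4, u^2/4 + v^3 - v^2/4, u*v - v^2}; counting standard monomials gives mu = 5. Corank 2; j^3 = v*(u - v)^2 has shape L^2 M (L != M), so D-series; mu = 5 gives D_5.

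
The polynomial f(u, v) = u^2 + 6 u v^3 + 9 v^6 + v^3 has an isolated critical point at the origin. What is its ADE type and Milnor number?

Type A_2, Milnor number mu = 2.

The Hessian of f at 0 has rank 1. Corank 1: A-series; mu = 2 gives A_2.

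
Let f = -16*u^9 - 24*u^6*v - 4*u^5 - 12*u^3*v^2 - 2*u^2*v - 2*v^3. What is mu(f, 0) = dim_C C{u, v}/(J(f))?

4

The Hessian of f at 0 is [[0, 0], [0, 0]] with rank 0, so corank 2. A Groebner basis of the Jacobian ideal J(f) in C{u,v} is {v^3, u^2 + 3*v^2, u*v}; counting standard monomials gives mu = 4. Corank 2; j^3 = -2*v*(u^2 + v^2) splits into three distinct lines over C (the quadratic factor has nonzero discriminant), so D_4.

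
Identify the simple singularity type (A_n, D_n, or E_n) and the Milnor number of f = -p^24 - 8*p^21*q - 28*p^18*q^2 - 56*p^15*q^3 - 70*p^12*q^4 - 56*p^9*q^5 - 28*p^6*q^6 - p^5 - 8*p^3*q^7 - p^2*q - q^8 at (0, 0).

Type D9, Milnor number mu = 9.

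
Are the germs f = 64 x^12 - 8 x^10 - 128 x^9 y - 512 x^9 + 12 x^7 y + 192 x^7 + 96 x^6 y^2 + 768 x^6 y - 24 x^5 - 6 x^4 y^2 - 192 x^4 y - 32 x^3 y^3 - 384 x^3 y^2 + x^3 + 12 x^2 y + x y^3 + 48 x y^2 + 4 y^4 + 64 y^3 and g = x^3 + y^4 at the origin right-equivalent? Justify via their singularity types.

The Hessian of f at 0 has rank 0. Corank 2; j^3 = (x + 4*y)^3 is a perfect cube, so E-series; the 4-jet and mu = 7 give E_7. The Hessian of g at 0 has rank 0. Corank 2; j^3 = x^3 is a perfect cube, so E-series; the 4-jet and mu = 6 give E_6. f is E_7 but g is E_6, hence not right-equivalent.

No.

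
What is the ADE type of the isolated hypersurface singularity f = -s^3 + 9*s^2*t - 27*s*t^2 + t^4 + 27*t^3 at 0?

The Hessian of f at 0 is [[0, 0], [0, 0]] with rank 0, so corank 2. A Groebner basis of the Jacobian ideal J(f) in C{s,t} is {t^3, s^2 - 6*s*t + 9*t^2}; counting standard monomials gives mu = 6. Corank 2; j^3 = -(s - 3*t)^3 is a perfect cube, so E-series; the 4-jet and mu = 6 give E_6.

E6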